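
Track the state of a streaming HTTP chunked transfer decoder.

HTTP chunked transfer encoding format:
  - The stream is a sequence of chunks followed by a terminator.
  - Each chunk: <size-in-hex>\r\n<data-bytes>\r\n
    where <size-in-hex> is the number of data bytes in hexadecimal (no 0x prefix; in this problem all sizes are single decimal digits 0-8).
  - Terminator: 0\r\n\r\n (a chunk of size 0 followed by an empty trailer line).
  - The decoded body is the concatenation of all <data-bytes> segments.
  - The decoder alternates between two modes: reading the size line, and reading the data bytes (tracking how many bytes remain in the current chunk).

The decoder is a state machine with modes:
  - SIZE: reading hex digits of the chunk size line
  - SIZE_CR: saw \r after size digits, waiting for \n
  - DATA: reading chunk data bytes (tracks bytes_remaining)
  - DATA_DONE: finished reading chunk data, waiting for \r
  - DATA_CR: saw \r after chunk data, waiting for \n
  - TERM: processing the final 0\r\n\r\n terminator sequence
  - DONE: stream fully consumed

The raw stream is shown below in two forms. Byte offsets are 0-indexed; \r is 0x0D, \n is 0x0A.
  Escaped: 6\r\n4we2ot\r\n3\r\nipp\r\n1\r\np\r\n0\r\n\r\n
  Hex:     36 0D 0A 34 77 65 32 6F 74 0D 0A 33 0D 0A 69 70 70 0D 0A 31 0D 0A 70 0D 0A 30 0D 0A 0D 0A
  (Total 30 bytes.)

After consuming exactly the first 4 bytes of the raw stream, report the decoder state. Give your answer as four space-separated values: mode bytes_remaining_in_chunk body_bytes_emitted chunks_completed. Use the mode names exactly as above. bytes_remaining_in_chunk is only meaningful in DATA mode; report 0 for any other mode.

Byte 0 = '6': mode=SIZE remaining=0 emitted=0 chunks_done=0
Byte 1 = 0x0D: mode=SIZE_CR remaining=0 emitted=0 chunks_done=0
Byte 2 = 0x0A: mode=DATA remaining=6 emitted=0 chunks_done=0
Byte 3 = '4': mode=DATA remaining=5 emitted=1 chunks_done=0

Answer: DATA 5 1 0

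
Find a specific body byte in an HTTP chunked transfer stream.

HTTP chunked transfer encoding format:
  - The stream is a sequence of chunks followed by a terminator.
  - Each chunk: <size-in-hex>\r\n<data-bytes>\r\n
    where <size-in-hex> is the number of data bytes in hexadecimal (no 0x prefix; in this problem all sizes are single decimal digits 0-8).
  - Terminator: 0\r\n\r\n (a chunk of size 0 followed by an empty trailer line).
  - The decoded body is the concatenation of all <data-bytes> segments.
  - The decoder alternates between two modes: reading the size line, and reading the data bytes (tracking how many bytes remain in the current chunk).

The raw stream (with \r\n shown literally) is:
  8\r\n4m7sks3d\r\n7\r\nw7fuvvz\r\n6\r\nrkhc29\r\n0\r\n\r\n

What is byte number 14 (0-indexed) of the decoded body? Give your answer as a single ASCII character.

Chunk 1: stream[0..1]='8' size=0x8=8, data at stream[3..11]='4m7sks3d' -> body[0..8], body so far='4m7sks3d'
Chunk 2: stream[13..14]='7' size=0x7=7, data at stream[16..23]='w7fuvvz' -> body[8..15], body so far='4m7sks3dw7fuvvz'
Chunk 3: stream[25..26]='6' size=0x6=6, data at stream[28..34]='rkhc29' -> body[15..21], body so far='4m7sks3dw7fuvvzrkhc29'
Chunk 4: stream[36..37]='0' size=0 (terminator). Final body='4m7sks3dw7fuvvzrkhc29' (21 bytes)
Body byte 14 = 'z'

Answer: z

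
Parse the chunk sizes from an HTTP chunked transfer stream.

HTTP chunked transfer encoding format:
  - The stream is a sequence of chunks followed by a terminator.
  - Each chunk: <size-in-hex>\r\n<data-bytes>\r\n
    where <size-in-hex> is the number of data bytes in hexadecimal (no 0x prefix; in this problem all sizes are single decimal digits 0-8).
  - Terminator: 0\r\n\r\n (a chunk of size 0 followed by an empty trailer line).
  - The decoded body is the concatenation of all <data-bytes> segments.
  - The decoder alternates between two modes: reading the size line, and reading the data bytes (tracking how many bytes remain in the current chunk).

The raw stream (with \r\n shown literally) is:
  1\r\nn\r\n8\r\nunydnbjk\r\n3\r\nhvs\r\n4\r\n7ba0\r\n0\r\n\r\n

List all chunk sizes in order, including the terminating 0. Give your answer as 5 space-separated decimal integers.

Chunk 1: stream[0..1]='1' size=0x1=1, data at stream[3..4]='n' -> body[0..1], body so far='n'
Chunk 2: stream[6..7]='8' size=0x8=8, data at stream[9..17]='unydnbjk' -> body[1..9], body so far='nunydnbjk'
Chunk 3: stream[19..20]='3' size=0x3=3, data at stream[22..25]='hvs' -> body[9..12], body so far='nunydnbjkhvs'
Chunk 4: stream[27..28]='4' size=0x4=4, data at stream[30..34]='7ba0' -> body[12..16], body so far='nunydnbjkhvs7ba0'
Chunk 5: stream[36..37]='0' size=0 (terminator). Final body='nunydnbjkhvs7ba0' (16 bytes)

Answer: 1 8 3 4 0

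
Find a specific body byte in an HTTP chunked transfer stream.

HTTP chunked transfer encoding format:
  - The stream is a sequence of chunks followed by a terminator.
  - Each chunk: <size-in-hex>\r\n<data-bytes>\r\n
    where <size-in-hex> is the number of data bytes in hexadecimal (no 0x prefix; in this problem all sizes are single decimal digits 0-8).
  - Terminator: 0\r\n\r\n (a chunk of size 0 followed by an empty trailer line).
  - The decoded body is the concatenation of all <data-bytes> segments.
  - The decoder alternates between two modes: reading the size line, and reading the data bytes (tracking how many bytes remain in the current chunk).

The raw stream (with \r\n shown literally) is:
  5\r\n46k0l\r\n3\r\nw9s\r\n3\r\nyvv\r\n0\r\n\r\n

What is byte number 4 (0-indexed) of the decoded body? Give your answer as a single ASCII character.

Answer: l

Derivation:
Chunk 1: stream[0..1]='5' size=0x5=5, data at stream[3..8]='46k0l' -> body[0..5], body so far='46k0l'
Chunk 2: stream[10..11]='3' size=0x3=3, data at stream[13..16]='w9s' -> body[5..8], body so far='46k0lw9s'
Chunk 3: stream[18..19]='3' size=0x3=3, data at stream[21..24]='yvv' -> body[8..11], body so far='46k0lw9syvv'
Chunk 4: stream[26..27]='0' size=0 (terminator). Final body='46k0lw9syvv' (11 bytes)
Body byte 4 = 'l'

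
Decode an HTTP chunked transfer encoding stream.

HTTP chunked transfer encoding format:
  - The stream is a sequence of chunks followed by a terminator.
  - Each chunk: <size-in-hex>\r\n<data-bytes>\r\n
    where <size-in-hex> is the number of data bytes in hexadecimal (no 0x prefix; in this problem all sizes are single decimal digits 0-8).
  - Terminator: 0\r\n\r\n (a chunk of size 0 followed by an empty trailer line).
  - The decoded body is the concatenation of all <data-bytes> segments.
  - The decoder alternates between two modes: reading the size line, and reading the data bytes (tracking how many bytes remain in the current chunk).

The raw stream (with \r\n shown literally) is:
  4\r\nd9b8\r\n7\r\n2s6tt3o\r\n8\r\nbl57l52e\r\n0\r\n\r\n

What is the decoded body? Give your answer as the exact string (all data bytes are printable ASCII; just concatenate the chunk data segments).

Chunk 1: stream[0..1]='4' size=0x4=4, data at stream[3..7]='d9b8' -> body[0..4], body so far='d9b8'
Chunk 2: stream[9..10]='7' size=0x7=7, data at stream[12..19]='2s6tt3o' -> body[4..11], body so far='d9b82s6tt3o'
Chunk 3: stream[21..22]='8' size=0x8=8, data at stream[24..32]='bl57l52e' -> body[11..19], body so far='d9b82s6tt3obl57l52e'
Chunk 4: stream[34..35]='0' size=0 (terminator). Final body='d9b82s6tt3obl57l52e' (19 bytes)

Answer: d9b82s6tt3obl57l52e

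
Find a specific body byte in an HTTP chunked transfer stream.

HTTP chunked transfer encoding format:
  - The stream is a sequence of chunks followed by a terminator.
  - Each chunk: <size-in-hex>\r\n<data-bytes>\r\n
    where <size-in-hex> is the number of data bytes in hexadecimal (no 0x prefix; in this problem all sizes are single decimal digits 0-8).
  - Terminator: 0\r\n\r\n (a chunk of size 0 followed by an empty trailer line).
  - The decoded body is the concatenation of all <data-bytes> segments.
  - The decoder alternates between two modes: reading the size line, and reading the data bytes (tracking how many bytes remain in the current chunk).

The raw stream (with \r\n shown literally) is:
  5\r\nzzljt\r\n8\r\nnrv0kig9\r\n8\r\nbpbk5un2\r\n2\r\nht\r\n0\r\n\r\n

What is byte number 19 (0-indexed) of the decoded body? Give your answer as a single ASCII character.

Chunk 1: stream[0..1]='5' size=0x5=5, data at stream[3..8]='zzljt' -> body[0..5], body so far='zzljt'
Chunk 2: stream[10..11]='8' size=0x8=8, data at stream[13..21]='nrv0kig9' -> body[5..13], body so far='zzljtnrv0kig9'
Chunk 3: stream[23..24]='8' size=0x8=8, data at stream[26..34]='bpbk5un2' -> body[13..21], body so far='zzljtnrv0kig9bpbk5un2'
Chunk 4: stream[36..37]='2' size=0x2=2, data at stream[39..41]='ht' -> body[21..23], body so far='zzljtnrv0kig9bpbk5un2ht'
Chunk 5: stream[43..44]='0' size=0 (terminator). Final body='zzljtnrv0kig9bpbk5un2ht' (23 bytes)
Body byte 19 = 'n'

Answer: n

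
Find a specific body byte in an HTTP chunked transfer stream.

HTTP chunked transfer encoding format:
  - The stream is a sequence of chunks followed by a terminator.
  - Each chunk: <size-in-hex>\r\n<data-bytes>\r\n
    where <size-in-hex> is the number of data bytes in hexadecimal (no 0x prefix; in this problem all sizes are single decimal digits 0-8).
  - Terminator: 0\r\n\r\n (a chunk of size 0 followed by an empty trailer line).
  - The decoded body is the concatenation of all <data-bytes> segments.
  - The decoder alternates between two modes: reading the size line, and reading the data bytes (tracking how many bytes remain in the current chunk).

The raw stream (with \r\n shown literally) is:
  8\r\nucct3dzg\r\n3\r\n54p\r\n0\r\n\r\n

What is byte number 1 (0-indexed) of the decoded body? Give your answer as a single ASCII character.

Chunk 1: stream[0..1]='8' size=0x8=8, data at stream[3..11]='ucct3dzg' -> body[0..8], body so far='ucct3dzg'
Chunk 2: stream[13..14]='3' size=0x3=3, data at stream[16..19]='54p' -> body[8..11], body so far='ucct3dzg54p'
Chunk 3: stream[21..22]='0' size=0 (terminator). Final body='ucct3dzg54p' (11 bytes)
Body byte 1 = 'c'

Answer: c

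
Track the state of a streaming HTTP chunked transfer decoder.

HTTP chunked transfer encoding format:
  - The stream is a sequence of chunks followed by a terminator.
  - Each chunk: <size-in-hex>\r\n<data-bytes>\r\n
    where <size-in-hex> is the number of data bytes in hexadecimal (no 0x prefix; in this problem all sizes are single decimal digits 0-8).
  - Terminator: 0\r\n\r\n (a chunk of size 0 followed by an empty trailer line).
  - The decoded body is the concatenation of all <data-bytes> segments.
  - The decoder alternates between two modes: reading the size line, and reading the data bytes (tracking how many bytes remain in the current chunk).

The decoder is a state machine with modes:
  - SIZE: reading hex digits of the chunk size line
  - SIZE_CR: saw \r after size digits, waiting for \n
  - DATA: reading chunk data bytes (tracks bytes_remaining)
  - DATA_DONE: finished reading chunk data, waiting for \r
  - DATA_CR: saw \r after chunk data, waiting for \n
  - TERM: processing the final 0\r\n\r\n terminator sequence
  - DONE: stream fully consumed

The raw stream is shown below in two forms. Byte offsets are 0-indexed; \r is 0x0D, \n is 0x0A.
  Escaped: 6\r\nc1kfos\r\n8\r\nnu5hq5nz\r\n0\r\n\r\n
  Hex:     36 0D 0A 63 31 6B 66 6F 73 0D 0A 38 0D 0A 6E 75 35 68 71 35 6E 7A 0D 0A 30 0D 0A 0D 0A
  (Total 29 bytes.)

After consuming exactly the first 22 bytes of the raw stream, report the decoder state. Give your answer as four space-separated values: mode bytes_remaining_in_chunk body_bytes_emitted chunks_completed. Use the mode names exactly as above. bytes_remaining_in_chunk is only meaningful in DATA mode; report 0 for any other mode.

Answer: DATA_DONE 0 14 1

Derivation:
Byte 0 = '6': mode=SIZE remaining=0 emitted=0 chunks_done=0
Byte 1 = 0x0D: mode=SIZE_CR remaining=0 emitted=0 chunks_done=0
Byte 2 = 0x0A: mode=DATA remaining=6 emitted=0 chunks_done=0
Byte 3 = 'c': mode=DATA remaining=5 emitted=1 chunks_done=0
Byte 4 = '1': mode=DATA remaining=4 emitted=2 chunks_done=0
Byte 5 = 'k': mode=DATA remaining=3 emitted=3 chunks_done=0
Byte 6 = 'f': mode=DATA remaining=2 emitted=4 chunks_done=0
Byte 7 = 'o': mode=DATA remaining=1 emitted=5 chunks_done=0
Byte 8 = 's': mode=DATA_DONE remaining=0 emitted=6 chunks_done=0
Byte 9 = 0x0D: mode=DATA_CR remaining=0 emitted=6 chunks_done=0
Byte 10 = 0x0A: mode=SIZE remaining=0 emitted=6 chunks_done=1
Byte 11 = '8': mode=SIZE remaining=0 emitted=6 chunks_done=1
Byte 12 = 0x0D: mode=SIZE_CR remaining=0 emitted=6 chunks_done=1
Byte 13 = 0x0A: mode=DATA remaining=8 emitted=6 chunks_done=1
Byte 14 = 'n': mode=DATA remaining=7 emitted=7 chunks_done=1
Byte 15 = 'u': mode=DATA remaining=6 emitted=8 chunks_done=1
Byte 16 = '5': mode=DATA remaining=5 emitted=9 chunks_done=1
Byte 17 = 'h': mode=DATA remaining=4 emitted=10 chunks_done=1
Byte 18 = 'q': mode=DATA remaining=3 emitted=11 chunks_done=1
Byte 19 = '5': mode=DATA remaining=2 emitted=12 chunks_done=1
Byte 20 = 'n': mode=DATA remaining=1 emitted=13 chunks_done=1
Byte 21 = 'z': mode=DATA_DONE remaining=0 emitted=14 chunks_done=1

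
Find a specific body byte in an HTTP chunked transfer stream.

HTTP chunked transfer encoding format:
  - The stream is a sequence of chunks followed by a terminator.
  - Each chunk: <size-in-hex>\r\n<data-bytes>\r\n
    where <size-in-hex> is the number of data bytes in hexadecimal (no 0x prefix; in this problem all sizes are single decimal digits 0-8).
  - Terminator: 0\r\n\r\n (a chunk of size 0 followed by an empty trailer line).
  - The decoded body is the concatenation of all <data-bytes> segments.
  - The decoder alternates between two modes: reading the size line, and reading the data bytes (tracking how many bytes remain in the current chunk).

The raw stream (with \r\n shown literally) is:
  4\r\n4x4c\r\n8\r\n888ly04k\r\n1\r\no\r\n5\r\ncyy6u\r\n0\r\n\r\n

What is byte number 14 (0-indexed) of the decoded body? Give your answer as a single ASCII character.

Answer: y

Derivation:
Chunk 1: stream[0..1]='4' size=0x4=4, data at stream[3..7]='4x4c' -> body[0..4], body so far='4x4c'
Chunk 2: stream[9..10]='8' size=0x8=8, data at stream[12..20]='888ly04k' -> body[4..12], body so far='4x4c888ly04k'
Chunk 3: stream[22..23]='1' size=0x1=1, data at stream[25..26]='o' -> body[12..13], body so far='4x4c888ly04ko'
Chunk 4: stream[28..29]='5' size=0x5=5, data at stream[31..36]='cyy6u' -> body[13..18], body so far='4x4c888ly04kocyy6u'
Chunk 5: stream[38..39]='0' size=0 (terminator). Final body='4x4c888ly04kocyy6u' (18 bytes)
Body byte 14 = 'y'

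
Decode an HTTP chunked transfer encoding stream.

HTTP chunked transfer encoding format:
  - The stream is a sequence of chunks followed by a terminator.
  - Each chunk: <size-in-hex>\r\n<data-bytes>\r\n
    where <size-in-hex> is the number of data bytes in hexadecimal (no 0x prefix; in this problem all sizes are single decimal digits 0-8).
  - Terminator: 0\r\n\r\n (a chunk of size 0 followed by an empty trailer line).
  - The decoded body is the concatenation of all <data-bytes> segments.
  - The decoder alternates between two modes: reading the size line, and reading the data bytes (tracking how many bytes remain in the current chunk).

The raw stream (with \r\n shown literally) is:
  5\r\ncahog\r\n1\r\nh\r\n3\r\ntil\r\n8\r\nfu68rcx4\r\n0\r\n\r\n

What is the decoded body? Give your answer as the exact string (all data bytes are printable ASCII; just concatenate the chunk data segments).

Answer: cahoghtilfu68rcx4

Derivation:
Chunk 1: stream[0..1]='5' size=0x5=5, data at stream[3..8]='cahog' -> body[0..5], body so far='cahog'
Chunk 2: stream[10..11]='1' size=0x1=1, data at stream[13..14]='h' -> body[5..6], body so far='cahogh'
Chunk 3: stream[16..17]='3' size=0x3=3, data at stream[19..22]='til' -> body[6..9], body so far='cahoghtil'
Chunk 4: stream[24..25]='8' size=0x8=8, data at stream[27..35]='fu68rcx4' -> body[9..17], body so far='cahoghtilfu68rcx4'
Chunk 5: stream[37..38]='0' size=0 (terminator). Final body='cahoghtilfu68rcx4' (17 bytes)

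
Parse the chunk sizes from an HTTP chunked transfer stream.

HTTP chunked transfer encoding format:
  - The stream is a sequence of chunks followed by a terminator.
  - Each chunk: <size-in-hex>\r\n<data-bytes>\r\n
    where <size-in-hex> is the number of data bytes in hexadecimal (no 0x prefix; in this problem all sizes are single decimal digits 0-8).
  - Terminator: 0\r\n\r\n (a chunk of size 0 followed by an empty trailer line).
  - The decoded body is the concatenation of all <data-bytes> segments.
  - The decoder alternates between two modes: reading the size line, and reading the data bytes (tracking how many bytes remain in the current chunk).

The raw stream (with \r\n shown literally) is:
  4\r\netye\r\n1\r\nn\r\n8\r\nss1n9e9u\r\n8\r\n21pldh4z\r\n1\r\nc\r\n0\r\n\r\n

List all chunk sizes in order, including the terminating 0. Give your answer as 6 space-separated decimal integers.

Answer: 4 1 8 8 1 0

Derivation:
Chunk 1: stream[0..1]='4' size=0x4=4, data at stream[3..7]='etye' -> body[0..4], body so far='etye'
Chunk 2: stream[9..10]='1' size=0x1=1, data at stream[12..13]='n' -> body[4..5], body so far='etyen'
Chunk 3: stream[15..16]='8' size=0x8=8, data at stream[18..26]='ss1n9e9u' -> body[5..13], body so far='etyenss1n9e9u'
Chunk 4: stream[28..29]='8' size=0x8=8, data at stream[31..39]='21pldh4z' -> body[13..21], body so far='etyenss1n9e9u21pldh4z'
Chunk 5: stream[41..42]='1' size=0x1=1, data at stream[44..45]='c' -> body[21..22], body so far='etyenss1n9e9u21pldh4zc'
Chunk 6: stream[47..48]='0' size=0 (terminator). Final body='etyenss1n9e9u21pldh4zc' (22 bytes)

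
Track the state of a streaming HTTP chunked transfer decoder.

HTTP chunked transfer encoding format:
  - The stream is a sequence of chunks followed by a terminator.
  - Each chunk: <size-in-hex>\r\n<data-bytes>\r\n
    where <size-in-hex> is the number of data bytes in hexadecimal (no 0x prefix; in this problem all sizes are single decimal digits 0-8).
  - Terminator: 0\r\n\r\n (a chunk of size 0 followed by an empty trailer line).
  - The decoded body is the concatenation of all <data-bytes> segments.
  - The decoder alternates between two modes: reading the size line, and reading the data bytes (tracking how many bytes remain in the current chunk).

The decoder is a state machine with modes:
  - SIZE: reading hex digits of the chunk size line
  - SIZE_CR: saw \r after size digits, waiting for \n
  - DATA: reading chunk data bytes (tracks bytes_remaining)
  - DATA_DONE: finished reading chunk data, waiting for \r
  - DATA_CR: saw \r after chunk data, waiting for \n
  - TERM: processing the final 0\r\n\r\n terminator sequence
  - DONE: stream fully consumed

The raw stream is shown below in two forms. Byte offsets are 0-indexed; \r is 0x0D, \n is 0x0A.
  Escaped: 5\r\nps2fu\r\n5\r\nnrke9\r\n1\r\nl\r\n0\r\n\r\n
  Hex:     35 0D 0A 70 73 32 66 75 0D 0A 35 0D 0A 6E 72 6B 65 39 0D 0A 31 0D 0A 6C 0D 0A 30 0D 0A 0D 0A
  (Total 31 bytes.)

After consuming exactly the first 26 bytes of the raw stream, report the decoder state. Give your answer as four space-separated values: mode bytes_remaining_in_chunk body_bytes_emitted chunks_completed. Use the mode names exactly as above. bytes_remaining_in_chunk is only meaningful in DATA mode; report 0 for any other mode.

Answer: SIZE 0 11 3

Derivation:
Byte 0 = '5': mode=SIZE remaining=0 emitted=0 chunks_done=0
Byte 1 = 0x0D: mode=SIZE_CR remaining=0 emitted=0 chunks_done=0
Byte 2 = 0x0A: mode=DATA remaining=5 emitted=0 chunks_done=0
Byte 3 = 'p': mode=DATA remaining=4 emitted=1 chunks_done=0
Byte 4 = 's': mode=DATA remaining=3 emitted=2 chunks_done=0
Byte 5 = '2': mode=DATA remaining=2 emitted=3 chunks_done=0
Byte 6 = 'f': mode=DATA remaining=1 emitted=4 chunks_done=0
Byte 7 = 'u': mode=DATA_DONE remaining=0 emitted=5 chunks_done=0
Byte 8 = 0x0D: mode=DATA_CR remaining=0 emitted=5 chunks_done=0
Byte 9 = 0x0A: mode=SIZE remaining=0 emitted=5 chunks_done=1
Byte 10 = '5': mode=SIZE remaining=0 emitted=5 chunks_done=1
Byte 11 = 0x0D: mode=SIZE_CR remaining=0 emitted=5 chunks_done=1
Byte 12 = 0x0A: mode=DATA remaining=5 emitted=5 chunks_done=1
Byte 13 = 'n': mode=DATA remaining=4 emitted=6 chunks_done=1
Byte 14 = 'r': mode=DATA remaining=3 emitted=7 chunks_done=1
Byte 15 = 'k': mode=DATA remaining=2 emitted=8 chunks_done=1
Byte 16 = 'e': mode=DATA remaining=1 emitted=9 chunks_done=1
Byte 17 = '9': mode=DATA_DONE remaining=0 emitted=10 chunks_done=1
Byte 18 = 0x0D: mode=DATA_CR remaining=0 emitted=10 chunks_done=1
Byte 19 = 0x0A: mode=SIZE remaining=0 emitted=10 chunks_done=2
Byte 20 = '1': mode=SIZE remaining=0 emitted=10 chunks_done=2
Byte 21 = 0x0D: mode=SIZE_CR remaining=0 emitted=10 chunks_done=2
Byte 22 = 0x0A: mode=DATA remaining=1 emitted=10 chunks_done=2
Byte 23 = 'l': mode=DATA_DONE remaining=0 emitted=11 chunks_done=2
Byte 24 = 0x0D: mode=DATA_CR remaining=0 emitted=11 chunks_done=2
Byte 25 = 0x0A: mode=SIZE remaining=0 emitted=11 chunks_done=3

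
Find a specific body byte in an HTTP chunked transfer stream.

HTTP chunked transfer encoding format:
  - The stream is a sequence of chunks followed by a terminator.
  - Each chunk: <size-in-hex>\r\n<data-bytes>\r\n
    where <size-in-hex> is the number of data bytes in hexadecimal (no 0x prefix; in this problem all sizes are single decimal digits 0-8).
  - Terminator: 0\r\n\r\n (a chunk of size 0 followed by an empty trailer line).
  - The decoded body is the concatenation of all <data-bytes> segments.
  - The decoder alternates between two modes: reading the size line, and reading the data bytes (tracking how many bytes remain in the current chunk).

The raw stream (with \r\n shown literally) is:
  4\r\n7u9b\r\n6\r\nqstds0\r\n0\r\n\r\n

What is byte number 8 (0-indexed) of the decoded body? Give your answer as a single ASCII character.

Chunk 1: stream[0..1]='4' size=0x4=4, data at stream[3..7]='7u9b' -> body[0..4], body so far='7u9b'
Chunk 2: stream[9..10]='6' size=0x6=6, data at stream[12..18]='qstds0' -> body[4..10], body so far='7u9bqstds0'
Chunk 3: stream[20..21]='0' size=0 (terminator). Final body='7u9bqstds0' (10 bytes)
Body byte 8 = 's'

Answer: s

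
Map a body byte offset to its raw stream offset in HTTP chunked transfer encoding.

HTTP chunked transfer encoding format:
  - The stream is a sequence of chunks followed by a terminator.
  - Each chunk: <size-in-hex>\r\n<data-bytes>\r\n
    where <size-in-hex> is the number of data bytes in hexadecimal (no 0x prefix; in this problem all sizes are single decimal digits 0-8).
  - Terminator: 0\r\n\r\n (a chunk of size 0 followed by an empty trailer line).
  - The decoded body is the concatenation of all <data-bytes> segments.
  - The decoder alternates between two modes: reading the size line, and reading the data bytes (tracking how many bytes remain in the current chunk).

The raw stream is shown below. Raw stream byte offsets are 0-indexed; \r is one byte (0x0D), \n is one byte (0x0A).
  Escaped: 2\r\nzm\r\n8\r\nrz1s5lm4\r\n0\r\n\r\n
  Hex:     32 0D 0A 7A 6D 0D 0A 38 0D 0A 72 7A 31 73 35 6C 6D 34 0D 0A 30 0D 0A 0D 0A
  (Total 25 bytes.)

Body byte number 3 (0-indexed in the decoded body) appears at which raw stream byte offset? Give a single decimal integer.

Answer: 11

Derivation:
Chunk 1: stream[0..1]='2' size=0x2=2, data at stream[3..5]='zm' -> body[0..2], body so far='zm'
Chunk 2: stream[7..8]='8' size=0x8=8, data at stream[10..18]='rz1s5lm4' -> body[2..10], body so far='zmrz1s5lm4'
Chunk 3: stream[20..21]='0' size=0 (terminator). Final body='zmrz1s5lm4' (10 bytes)
Body byte 3 at stream offset 11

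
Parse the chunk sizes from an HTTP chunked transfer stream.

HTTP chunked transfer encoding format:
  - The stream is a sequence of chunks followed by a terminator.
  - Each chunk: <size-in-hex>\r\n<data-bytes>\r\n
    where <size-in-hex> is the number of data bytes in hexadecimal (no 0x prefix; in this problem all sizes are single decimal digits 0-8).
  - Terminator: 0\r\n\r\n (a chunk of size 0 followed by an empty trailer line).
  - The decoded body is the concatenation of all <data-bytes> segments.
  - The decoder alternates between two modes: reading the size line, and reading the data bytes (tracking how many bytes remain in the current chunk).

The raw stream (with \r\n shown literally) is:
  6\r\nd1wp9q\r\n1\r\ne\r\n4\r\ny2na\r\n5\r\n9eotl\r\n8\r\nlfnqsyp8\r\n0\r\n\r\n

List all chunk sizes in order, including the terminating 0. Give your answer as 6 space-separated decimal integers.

Answer: 6 1 4 5 8 0

Derivation:
Chunk 1: stream[0..1]='6' size=0x6=6, data at stream[3..9]='d1wp9q' -> body[0..6], body so far='d1wp9q'
Chunk 2: stream[11..12]='1' size=0x1=1, data at stream[14..15]='e' -> body[6..7], body so far='d1wp9qe'
Chunk 3: stream[17..18]='4' size=0x4=4, data at stream[20..24]='y2na' -> body[7..11], body so far='d1wp9qey2na'
Chunk 4: stream[26..27]='5' size=0x5=5, data at stream[29..34]='9eotl' -> body[11..16], body so far='d1wp9qey2na9eotl'
Chunk 5: stream[36..37]='8' size=0x8=8, data at stream[39..47]='lfnqsyp8' -> body[16..24], body so far='d1wp9qey2na9eotllfnqsyp8'
Chunk 6: stream[49..50]='0' size=0 (terminator). Final body='d1wp9qey2na9eotllfnqsyp8' (24 bytes)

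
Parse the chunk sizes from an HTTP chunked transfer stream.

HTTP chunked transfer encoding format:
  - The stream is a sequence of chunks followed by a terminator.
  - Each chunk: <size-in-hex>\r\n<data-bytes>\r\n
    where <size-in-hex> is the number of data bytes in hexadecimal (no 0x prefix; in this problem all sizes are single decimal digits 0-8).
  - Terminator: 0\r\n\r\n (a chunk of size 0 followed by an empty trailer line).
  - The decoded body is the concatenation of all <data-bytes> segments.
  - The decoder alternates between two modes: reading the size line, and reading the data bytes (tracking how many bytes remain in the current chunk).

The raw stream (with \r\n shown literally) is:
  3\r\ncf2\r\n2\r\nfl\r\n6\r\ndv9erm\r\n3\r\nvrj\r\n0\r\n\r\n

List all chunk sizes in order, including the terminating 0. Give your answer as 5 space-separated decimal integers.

Chunk 1: stream[0..1]='3' size=0x3=3, data at stream[3..6]='cf2' -> body[0..3], body so far='cf2'
Chunk 2: stream[8..9]='2' size=0x2=2, data at stream[11..13]='fl' -> body[3..5], body so far='cf2fl'
Chunk 3: stream[15..16]='6' size=0x6=6, data at stream[18..24]='dv9erm' -> body[5..11], body so far='cf2fldv9erm'
Chunk 4: stream[26..27]='3' size=0x3=3, data at stream[29..32]='vrj' -> body[11..14], body so far='cf2fldv9ermvrj'
Chunk 5: stream[34..35]='0' size=0 (terminator). Final body='cf2fldv9ermvrj' (14 bytes)

Answer: 3 2 6 3 0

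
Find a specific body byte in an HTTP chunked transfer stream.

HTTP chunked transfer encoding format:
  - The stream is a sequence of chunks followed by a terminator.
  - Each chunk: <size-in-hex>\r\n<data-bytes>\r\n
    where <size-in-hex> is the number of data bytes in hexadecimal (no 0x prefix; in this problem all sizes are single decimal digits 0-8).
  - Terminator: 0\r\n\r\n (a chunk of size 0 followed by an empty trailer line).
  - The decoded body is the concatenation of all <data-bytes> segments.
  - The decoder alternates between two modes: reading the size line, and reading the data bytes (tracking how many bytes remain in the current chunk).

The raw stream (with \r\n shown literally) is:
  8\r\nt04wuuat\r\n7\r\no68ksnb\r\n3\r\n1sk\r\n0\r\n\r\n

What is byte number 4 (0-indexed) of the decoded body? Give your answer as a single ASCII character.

Chunk 1: stream[0..1]='8' size=0x8=8, data at stream[3..11]='t04wuuat' -> body[0..8], body so far='t04wuuat'
Chunk 2: stream[13..14]='7' size=0x7=7, data at stream[16..23]='o68ksnb' -> body[8..15], body so far='t04wuuato68ksnb'
Chunk 3: stream[25..26]='3' size=0x3=3, data at stream[28..31]='1sk' -> body[15..18], body so far='t04wuuato68ksnb1sk'
Chunk 4: stream[33..34]='0' size=0 (terminator). Final body='t04wuuato68ksnb1sk' (18 bytes)
Body byte 4 = 'u'

Answer: u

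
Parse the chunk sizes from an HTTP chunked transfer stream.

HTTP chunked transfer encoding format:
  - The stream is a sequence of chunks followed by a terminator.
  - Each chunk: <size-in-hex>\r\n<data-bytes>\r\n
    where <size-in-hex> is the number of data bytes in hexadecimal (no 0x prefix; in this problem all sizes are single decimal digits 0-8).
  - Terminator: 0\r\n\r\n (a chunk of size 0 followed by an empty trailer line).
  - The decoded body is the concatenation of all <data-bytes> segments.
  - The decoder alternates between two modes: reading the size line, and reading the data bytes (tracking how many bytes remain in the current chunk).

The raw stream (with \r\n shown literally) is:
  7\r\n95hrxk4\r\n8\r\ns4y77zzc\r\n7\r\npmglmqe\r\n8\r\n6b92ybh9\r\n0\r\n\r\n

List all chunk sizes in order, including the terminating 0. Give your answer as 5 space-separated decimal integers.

Answer: 7 8 7 8 0

Derivation:
Chunk 1: stream[0..1]='7' size=0x7=7, data at stream[3..10]='95hrxk4' -> body[0..7], body so far='95hrxk4'
Chunk 2: stream[12..13]='8' size=0x8=8, data at stream[15..23]='s4y77zzc' -> body[7..15], body so far='95hrxk4s4y77zzc'
Chunk 3: stream[25..26]='7' size=0x7=7, data at stream[28..35]='pmglmqe' -> body[15..22], body so far='95hrxk4s4y77zzcpmglmqe'
Chunk 4: stream[37..38]='8' size=0x8=8, data at stream[40..48]='6b92ybh9' -> body[22..30], body so far='95hrxk4s4y77zzcpmglmqe6b92ybh9'
Chunk 5: stream[50..51]='0' size=0 (terminator). Final body='95hrxk4s4y77zzcpmglmqe6b92ybh9' (30 bytes)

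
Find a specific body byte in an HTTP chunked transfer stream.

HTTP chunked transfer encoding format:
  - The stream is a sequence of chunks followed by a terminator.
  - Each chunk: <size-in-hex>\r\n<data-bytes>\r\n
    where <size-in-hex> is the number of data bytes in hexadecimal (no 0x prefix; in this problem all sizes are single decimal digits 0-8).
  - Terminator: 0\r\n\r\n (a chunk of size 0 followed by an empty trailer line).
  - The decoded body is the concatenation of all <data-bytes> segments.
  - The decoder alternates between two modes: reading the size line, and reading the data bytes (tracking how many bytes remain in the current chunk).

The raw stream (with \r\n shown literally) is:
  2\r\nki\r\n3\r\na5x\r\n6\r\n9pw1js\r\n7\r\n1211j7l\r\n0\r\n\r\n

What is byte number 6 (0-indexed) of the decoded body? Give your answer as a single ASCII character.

Answer: p

Derivation:
Chunk 1: stream[0..1]='2' size=0x2=2, data at stream[3..5]='ki' -> body[0..2], body so far='ki'
Chunk 2: stream[7..8]='3' size=0x3=3, data at stream[10..13]='a5x' -> body[2..5], body so far='kia5x'
Chunk 3: stream[15..16]='6' size=0x6=6, data at stream[18..24]='9pw1js' -> body[5..11], body so far='kia5x9pw1js'
Chunk 4: stream[26..27]='7' size=0x7=7, data at stream[29..36]='1211j7l' -> body[11..18], body so far='kia5x9pw1js1211j7l'
Chunk 5: stream[38..39]='0' size=0 (terminator). Final body='kia5x9pw1js1211j7l' (18 bytes)
Body byte 6 = 'p'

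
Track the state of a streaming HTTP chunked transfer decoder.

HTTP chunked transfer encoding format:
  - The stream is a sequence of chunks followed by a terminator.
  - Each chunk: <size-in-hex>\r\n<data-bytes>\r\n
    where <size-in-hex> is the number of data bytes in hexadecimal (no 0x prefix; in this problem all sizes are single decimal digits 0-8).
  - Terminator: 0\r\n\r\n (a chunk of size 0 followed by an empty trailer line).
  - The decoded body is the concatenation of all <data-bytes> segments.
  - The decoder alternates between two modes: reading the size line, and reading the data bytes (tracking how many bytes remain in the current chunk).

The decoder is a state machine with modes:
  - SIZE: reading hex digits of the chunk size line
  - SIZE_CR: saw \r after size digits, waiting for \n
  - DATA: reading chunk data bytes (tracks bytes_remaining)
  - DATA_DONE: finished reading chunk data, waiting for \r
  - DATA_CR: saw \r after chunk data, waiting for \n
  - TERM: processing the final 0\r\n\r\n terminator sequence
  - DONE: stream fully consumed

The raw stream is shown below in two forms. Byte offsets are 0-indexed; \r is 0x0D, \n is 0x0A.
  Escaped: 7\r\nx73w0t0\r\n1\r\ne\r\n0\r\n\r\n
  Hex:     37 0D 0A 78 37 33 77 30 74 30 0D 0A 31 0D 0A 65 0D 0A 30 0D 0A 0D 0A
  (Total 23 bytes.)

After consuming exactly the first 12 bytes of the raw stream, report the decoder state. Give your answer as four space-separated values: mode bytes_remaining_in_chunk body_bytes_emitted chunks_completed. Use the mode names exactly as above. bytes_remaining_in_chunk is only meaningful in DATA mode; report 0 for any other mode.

Answer: SIZE 0 7 1

Derivation:
Byte 0 = '7': mode=SIZE remaining=0 emitted=0 chunks_done=0
Byte 1 = 0x0D: mode=SIZE_CR remaining=0 emitted=0 chunks_done=0
Byte 2 = 0x0A: mode=DATA remaining=7 emitted=0 chunks_done=0
Byte 3 = 'x': mode=DATA remaining=6 emitted=1 chunks_done=0
Byte 4 = '7': mode=DATA remaining=5 emitted=2 chunks_done=0
Byte 5 = '3': mode=DATA remaining=4 emitted=3 chunks_done=0
Byte 6 = 'w': mode=DATA remaining=3 emitted=4 chunks_done=0
Byte 7 = '0': mode=DATA remaining=2 emitted=5 chunks_done=0
Byte 8 = 't': mode=DATA remaining=1 emitted=6 chunks_done=0
Byte 9 = '0': mode=DATA_DONE remaining=0 emitted=7 chunks_done=0
Byte 10 = 0x0D: mode=DATA_CR remaining=0 emitted=7 chunks_done=0
Byte 11 = 0x0A: mode=SIZE remaining=0 emitted=7 chunks_done=1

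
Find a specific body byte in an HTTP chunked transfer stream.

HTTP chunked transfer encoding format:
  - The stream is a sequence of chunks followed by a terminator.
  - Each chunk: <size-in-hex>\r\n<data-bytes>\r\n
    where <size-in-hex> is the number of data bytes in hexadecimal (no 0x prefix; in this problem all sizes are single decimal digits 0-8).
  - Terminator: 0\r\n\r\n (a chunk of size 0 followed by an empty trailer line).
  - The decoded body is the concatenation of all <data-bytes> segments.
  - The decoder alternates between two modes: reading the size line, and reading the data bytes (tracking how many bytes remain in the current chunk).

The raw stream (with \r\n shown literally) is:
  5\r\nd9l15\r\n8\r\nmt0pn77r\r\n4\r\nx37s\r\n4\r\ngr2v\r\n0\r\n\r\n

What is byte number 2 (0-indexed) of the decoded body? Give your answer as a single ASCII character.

Chunk 1: stream[0..1]='5' size=0x5=5, data at stream[3..8]='d9l15' -> body[0..5], body so far='d9l15'
Chunk 2: stream[10..11]='8' size=0x8=8, data at stream[13..21]='mt0pn77r' -> body[5..13], body so far='d9l15mt0pn77r'
Chunk 3: stream[23..24]='4' size=0x4=4, data at stream[26..30]='x37s' -> body[13..17], body so far='d9l15mt0pn77rx37s'
Chunk 4: stream[32..33]='4' size=0x4=4, data at stream[35..39]='gr2v' -> body[17..21], body so far='d9l15mt0pn77rx37sgr2v'
Chunk 5: stream[41..42]='0' size=0 (terminator). Final body='d9l15mt0pn77rx37sgr2v' (21 bytes)
Body byte 2 = 'l'

Answer: l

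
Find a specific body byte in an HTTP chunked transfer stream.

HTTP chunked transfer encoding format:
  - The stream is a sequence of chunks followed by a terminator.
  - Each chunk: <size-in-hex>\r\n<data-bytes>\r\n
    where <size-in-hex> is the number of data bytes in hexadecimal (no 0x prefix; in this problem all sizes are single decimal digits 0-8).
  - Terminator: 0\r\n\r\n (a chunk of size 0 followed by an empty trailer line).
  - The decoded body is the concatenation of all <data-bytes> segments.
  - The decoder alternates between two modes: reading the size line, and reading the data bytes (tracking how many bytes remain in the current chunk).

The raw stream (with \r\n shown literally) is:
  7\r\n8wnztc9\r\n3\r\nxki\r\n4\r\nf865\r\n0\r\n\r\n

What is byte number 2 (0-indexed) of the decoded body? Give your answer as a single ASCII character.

Answer: n

Derivation:
Chunk 1: stream[0..1]='7' size=0x7=7, data at stream[3..10]='8wnztc9' -> body[0..7], body so far='8wnztc9'
Chunk 2: stream[12..13]='3' size=0x3=3, data at stream[15..18]='xki' -> body[7..10], body so far='8wnztc9xki'
Chunk 3: stream[20..21]='4' size=0x4=4, data at stream[23..27]='f865' -> body[10..14], body so far='8wnztc9xkif865'
Chunk 4: stream[29..30]='0' size=0 (terminator). Final body='8wnztc9xkif865' (14 bytes)
Body byte 2 = 'n'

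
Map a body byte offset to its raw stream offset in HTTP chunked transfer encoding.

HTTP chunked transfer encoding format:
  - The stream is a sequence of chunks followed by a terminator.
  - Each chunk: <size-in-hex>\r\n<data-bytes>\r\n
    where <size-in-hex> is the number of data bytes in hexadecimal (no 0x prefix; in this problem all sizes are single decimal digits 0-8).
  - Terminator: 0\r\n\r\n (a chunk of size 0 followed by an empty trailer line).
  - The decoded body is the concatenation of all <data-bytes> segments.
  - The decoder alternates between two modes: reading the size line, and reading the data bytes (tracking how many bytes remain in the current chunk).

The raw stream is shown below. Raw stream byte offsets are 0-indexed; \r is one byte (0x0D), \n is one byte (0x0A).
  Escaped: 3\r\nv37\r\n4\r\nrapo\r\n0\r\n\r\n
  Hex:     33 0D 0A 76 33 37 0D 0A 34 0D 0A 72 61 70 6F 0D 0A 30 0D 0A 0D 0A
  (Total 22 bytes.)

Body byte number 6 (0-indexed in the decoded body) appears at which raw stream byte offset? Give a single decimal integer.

Chunk 1: stream[0..1]='3' size=0x3=3, data at stream[3..6]='v37' -> body[0..3], body so far='v37'
Chunk 2: stream[8..9]='4' size=0x4=4, data at stream[11..15]='rapo' -> body[3..7], body so far='v37rapo'
Chunk 3: stream[17..18]='0' size=0 (terminator). Final body='v37rapo' (7 bytes)
Body byte 6 at stream offset 14

Answer: 14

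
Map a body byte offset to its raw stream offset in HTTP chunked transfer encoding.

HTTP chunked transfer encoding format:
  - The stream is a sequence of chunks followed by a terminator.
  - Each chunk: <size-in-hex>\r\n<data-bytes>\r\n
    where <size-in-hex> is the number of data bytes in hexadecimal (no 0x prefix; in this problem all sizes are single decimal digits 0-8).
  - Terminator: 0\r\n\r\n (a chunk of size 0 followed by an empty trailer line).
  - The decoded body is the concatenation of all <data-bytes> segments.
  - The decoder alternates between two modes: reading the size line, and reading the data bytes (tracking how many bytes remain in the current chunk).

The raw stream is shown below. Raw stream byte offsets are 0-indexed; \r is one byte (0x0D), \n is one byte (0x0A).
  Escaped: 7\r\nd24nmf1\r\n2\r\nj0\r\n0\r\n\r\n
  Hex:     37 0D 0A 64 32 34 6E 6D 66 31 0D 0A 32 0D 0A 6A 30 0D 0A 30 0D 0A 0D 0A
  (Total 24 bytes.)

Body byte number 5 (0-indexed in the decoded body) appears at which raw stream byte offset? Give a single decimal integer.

Chunk 1: stream[0..1]='7' size=0x7=7, data at stream[3..10]='d24nmf1' -> body[0..7], body so far='d24nmf1'
Chunk 2: stream[12..13]='2' size=0x2=2, data at stream[15..17]='j0' -> body[7..9], body so far='d24nmf1j0'
Chunk 3: stream[19..20]='0' size=0 (terminator). Final body='d24nmf1j0' (9 bytes)
Body byte 5 at stream offset 8

Answer: 8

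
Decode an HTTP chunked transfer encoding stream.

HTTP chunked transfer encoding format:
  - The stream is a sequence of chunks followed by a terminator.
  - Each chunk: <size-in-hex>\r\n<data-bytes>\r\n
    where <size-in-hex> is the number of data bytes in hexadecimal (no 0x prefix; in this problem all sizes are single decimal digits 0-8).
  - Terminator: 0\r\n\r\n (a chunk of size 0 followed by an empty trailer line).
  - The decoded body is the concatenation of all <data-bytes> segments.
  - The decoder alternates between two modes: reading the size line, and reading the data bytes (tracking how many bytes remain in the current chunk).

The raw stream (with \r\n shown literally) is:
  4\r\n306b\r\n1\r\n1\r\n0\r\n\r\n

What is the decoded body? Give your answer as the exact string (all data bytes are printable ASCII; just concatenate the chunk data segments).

Answer: 306b1

Derivation:
Chunk 1: stream[0..1]='4' size=0x4=4, data at stream[3..7]='306b' -> body[0..4], body so far='306b'
Chunk 2: stream[9..10]='1' size=0x1=1, data at stream[12..13]='1' -> body[4..5], body so far='306b1'
Chunk 3: stream[15..16]='0' size=0 (terminator). Final body='306b1' (5 bytes)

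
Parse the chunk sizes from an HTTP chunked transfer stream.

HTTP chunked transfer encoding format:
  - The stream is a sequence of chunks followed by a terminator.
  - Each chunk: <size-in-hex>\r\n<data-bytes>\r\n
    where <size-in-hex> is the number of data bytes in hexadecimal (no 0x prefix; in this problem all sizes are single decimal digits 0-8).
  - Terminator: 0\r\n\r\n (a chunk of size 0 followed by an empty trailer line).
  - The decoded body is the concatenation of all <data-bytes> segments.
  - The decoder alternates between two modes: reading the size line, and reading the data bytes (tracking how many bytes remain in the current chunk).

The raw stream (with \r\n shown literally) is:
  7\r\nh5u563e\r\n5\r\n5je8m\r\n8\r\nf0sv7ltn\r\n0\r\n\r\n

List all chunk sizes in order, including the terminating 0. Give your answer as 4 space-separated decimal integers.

Chunk 1: stream[0..1]='7' size=0x7=7, data at stream[3..10]='h5u563e' -> body[0..7], body so far='h5u563e'
Chunk 2: stream[12..13]='5' size=0x5=5, data at stream[15..20]='5je8m' -> body[7..12], body so far='h5u563e5je8m'
Chunk 3: stream[22..23]='8' size=0x8=8, data at stream[25..33]='f0sv7ltn' -> body[12..20], body so far='h5u563e5je8mf0sv7ltn'
Chunk 4: stream[35..36]='0' size=0 (terminator). Final body='h5u563e5je8mf0sv7ltn' (20 bytes)

Answer: 7 5 8 0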